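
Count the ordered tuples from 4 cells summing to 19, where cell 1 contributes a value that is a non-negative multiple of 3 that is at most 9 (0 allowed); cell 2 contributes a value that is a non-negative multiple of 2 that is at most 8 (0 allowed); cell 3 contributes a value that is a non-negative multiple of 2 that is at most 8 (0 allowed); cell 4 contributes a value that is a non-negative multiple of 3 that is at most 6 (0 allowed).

The generating function for the choices is (1 + z³ + z⁶ + z⁹)·(1 + z² + z⁴ + z⁶ + z⁸)·(1 + z² + z⁴ + z⁶ + z⁸)·(1 + z³ + z⁶); the count is [z¹⁹].
(1 + z³ + z⁶ + z⁹) has coefficients 1,0,0,1,0,0,1,0,0,1 for degrees 0…9.
(1 + z² + z⁴ + z⁶ + z⁸) has coefficients 1,0,1,0,1,0,1,0,1,0,0,0,0,0,0,0,0,0,0,0 for degrees 0…19.
Multiplying by (1 + z² + z⁴ + z⁶ + z⁸) gives running coefficients 1,0,2,0,3,0,4,0,5,0,4,0,3,0,2,0,1,0,0,0 for degrees 0…19.
Finally multiplying by (1 + z³ + z⁶), the product of all factors after the first has coefficients 1,0,2,1,3,2,5,3,7,4,7,5,7,4,7,3,5,2,3,1 for degrees 0…19.
[z¹⁹] = 1·1 + 1·5 + 1·4 + 1·7 = 17.

17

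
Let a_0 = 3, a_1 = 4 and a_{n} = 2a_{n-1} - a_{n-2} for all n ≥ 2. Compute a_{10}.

13

The ordinary generating function has denominator 1 - 2y + y^2.
Iterating the recurrence: a_0,…,a_{10} = 3, 4, 5, 6, 7, 8, 9, 10, 11, 12, 13.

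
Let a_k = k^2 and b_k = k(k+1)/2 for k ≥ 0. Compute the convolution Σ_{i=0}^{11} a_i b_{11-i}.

3289

The convolution is the x^11 coefficient of A(x)B(x).
Σ = 0·66 + 1·55 + 4·45 + 9·36 + 16·28 + 25·21 + 36·15 + 49·10 + 64·6 + 81·3 + 100·1 + 121·0 = 3289.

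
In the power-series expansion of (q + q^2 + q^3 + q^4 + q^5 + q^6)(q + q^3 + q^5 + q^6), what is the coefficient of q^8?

3

(q + q^2 + q^3 + q^4 + q^5 + q^6) has coefficients 0,1,1,1,1,1,1 for degrees 0…6.
(q + q^3 + q^5 + q^6) has coefficients 0,1,0,1,0,1,1,0,0 for degrees 0…8.
[q^8] = 1·0 + 1·1 + 1·1 + 1·0 + 1·1 + 1·0 = 3.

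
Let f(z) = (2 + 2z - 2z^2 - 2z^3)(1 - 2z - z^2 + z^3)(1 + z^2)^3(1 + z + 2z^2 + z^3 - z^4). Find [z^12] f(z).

(2 + 2z - 2z^2 - 2z^3) has coefficients 2,2,-2,-2 for degrees 0…3.
(1 - 2z - z^2 + z^3) has coefficients 1,-2,-1,1,0,0,0,0,0,0,0,0,0 for degrees 0…12.
Multiplying by (1 + z^2)^3 gives running coefficients 1,-2,2,-5,0,-3,-2,1,-1,1,0,0,0 for degrees 0…12.
Finally multiplying by (1 + z + 2z^2 + z^3 - z^4), the product of all factors after the first has coefficients 1,-1,2,-6,-4,-9,-12,-2,-7,3,2,0,2 for degrees 0…12.
[z^12] = 2·2 + 2·0 − 2·2 − 2·3 = -6.

-6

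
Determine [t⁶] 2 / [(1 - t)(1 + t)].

2

Partial fractions give a closed form: a_n = (1)·1^n + (1)·(-1)^n.
At n = 6: a_6 = 2.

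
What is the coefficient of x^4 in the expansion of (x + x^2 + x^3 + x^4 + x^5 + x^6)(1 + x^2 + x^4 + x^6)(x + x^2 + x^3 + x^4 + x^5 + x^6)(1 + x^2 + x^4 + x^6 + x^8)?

(x + x^2 + x^3 + x^4 + x^5 + x^6) has coefficients 0,1,1,1,1 for degrees 0…4.
(1 + x^2 + x^4 + x^6) has coefficients 1,0,1,0,1 for degrees 0…4.
Multiplying by (x + x^2 + x^3 + x^4 + x^5 + x^6) gives running coefficients 0,1,1,2,2 for degrees 0…4.
Finally multiplying by (1 + x^2 + x^4 + x^6 + x^8), the product of all factors after the first has coefficients 0,1,1,3,3 for degrees 0…4.
[x^4] = 1·3 + 1·1 + 1·1 + 1·0 = 5.

5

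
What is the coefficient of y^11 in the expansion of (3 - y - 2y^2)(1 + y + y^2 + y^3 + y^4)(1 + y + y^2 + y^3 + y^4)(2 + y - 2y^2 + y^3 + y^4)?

-2

(3 - y - 2y^2) has coefficients 3,-1,-2 for degrees 0…2.
(1 + y + y^2 + y^3 + y^4) has coefficients 1,1,1,1,1,0,0,0,0,0,0,0 for degrees 0…11.
Multiplying by (1 + y + y^2 + y^3 + y^4) gives running coefficients 1,2,3,4,5,4,3,2,1,0,0,0 for degrees 0…11.
Finally multiplying by (2 + y - 2y^2 + y^3 + y^4), the product of all factors after the first has coefficients 2,5,6,8,11,10,7,8,7,4,3,3 for degrees 0…11.
[y^11] = 3·3 − 1·3 − 2·4 = -2.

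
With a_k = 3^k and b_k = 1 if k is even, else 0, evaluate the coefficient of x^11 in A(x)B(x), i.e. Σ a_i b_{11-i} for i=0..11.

Write out a_i and b_{11-i} for i = 0,…,11 and sum the products.
Σ = 1·0 + 3·1 + 9·0 + 27·1 + 81·0 + 243·1 + 729·0 + 2187·1 + 6561·0 + 19683·1 + 59049·0 + 177147·1 = 199290.

199290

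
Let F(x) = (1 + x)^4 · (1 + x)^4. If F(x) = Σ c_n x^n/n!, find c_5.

The EGF product rule gives c_5 = Σ_{k_1+k_2=5} C(5; k_1,k_2) · ∏ g_i(k_i), where (1+x)^4 gives the falling factorial (4)_k; (1+x)^4 gives the falling factorial (4)_k.
g_1(k) for k = 0…5: 1, 4, 12, 24, 24, 0.
g_2(k) for k = 0…5: 1, 4, 12, 24, 24, 0.
c_5 = Σ_k C(5,k)·g_1(k)·g_2(5−k) = 5·4·24 + 10·12·24 + 10·24·12 + 5·24·4 = 480 + 2880 + 2880 + 480 = 6720.

6720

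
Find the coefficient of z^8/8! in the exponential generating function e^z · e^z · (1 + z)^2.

5888

The EGF product rule gives c_8 = Σ_{k_1+k_2+k_3=8} C(8; k_1,k_2,k_3) · ∏ g_i(k_i), where e^z gives (1)^k; e^z gives (1)^k; (1+z)^2 gives the falling factorial (2)_k.
g_1(k) for k = 0…8: 1, 1, 1, 1, 1, 1, 1, 1, 1.
g_2(k) for k = 0…8: 1, 1, 1, 1, 1, 1, 1, 1, 1.
g_3(k) for k = 0…8: 1, 2, 2, 0, 0, 0, 0, 0, 0.
First combine the last two factors: h(k) = Σ_j C(k,j)·g_2(j)·g_3(k−j) for k = 0…8: 1, 3, 7, 13, 21, 31, 43, 57, 73.
c_8 = Σ_k C(8,k)·g_1(k)·h(8−k) = 1·1·73 + 8·1·57 + 28·1·43 + 56·1·31 + 70·1·21 + 56·1·13 + 28·1·7 + 8·1·3 + 1·1·1 = 73 + 456 + 1204 + 1736 + 1470 + 728 + 196 + 24 + 1 = 5888.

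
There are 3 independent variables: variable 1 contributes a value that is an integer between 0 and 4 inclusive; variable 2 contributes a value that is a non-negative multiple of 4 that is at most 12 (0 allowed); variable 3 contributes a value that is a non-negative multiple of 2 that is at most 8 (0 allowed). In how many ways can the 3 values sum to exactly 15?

The generating function for the choices is (1 + t + t^2 + t^3 + t^4)·(1 + t^4 + t^8 + t^12)·(1 + t^2 + t^4 + t^6 + t^8); the count is [t^15].
(1 + t + t^2 + t^3 + t^4) has coefficients 1,1,1,1,1 for degrees 0…4.
(1 + t^4 + t^8 + t^12) has coefficients 1,0,0,0,1,0,0,0,1,0,0,0,1,0,0,0 for degrees 0…15.
Finally multiplying by (1 + t^2 + t^4 + t^6 + t^8), the product of all factors after the first has coefficients 1,0,1,0,2,0,2,0,3,0,2,0,3,0,2,0 for degrees 0…15.
[t^15] = 1·0 + 1·2 + 1·0 + 1·3 + 1·0 = 5.

5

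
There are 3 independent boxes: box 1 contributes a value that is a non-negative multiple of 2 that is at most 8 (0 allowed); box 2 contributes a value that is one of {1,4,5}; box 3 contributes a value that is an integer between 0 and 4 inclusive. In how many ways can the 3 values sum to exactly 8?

7

The generating function for the choices is (1 + z^2 + z^4 + z^6 + z^8)·(z + z^4 + z^5)·(1 + z + z^2 + z^3 + z^4); the count is [z^8].
(1 + z^2 + z^4 + z^6 + z^8) has coefficients 1,0,1,0,1,0,1,0,1 for degrees 0…8.
(z + z^4 + z^5) has coefficients 0,1,0,0,1,1,0,0,0 for degrees 0…8.
Finally multiplying by (1 + z + z^2 + z^3 + z^4), the product of all factors after the first has coefficients 0,1,1,1,2,3,2,2,2 for degrees 0…8.
[z^8] = 1·2 + 1·2 + 1·2 + 1·1 + 1·0 = 7.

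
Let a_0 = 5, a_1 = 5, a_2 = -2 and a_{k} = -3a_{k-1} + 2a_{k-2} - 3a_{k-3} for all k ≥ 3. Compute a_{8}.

The ordinary generating function has denominator 1 + 3z - 2z^2 + 3z^3.
Iterating the recurrence: a_0,…,a_{8} = 5, 5, -2, 1, -22, 74, -269, 1021, -3823.

-3823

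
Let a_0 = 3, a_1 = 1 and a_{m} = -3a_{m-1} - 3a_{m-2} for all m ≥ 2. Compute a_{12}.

The ordinary generating function has denominator 1 + 3q + 3q^2.
Iterating the recurrence: a_0,…,a_{12} = 3, 1, -12, 33, -63, 90, -81, -27, 324, -891, 1701, -2430, 2187.

2187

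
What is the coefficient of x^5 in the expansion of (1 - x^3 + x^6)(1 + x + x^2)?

(1 - x^3 + x^6) has coefficients 1,0,0,-1,0,0 for degrees 0…5.
(1 + x + x^2) has coefficients 1,1,1,0,0,0 for degrees 0…5.
[x^5] = 1·0 − 1·1 = -1.

-1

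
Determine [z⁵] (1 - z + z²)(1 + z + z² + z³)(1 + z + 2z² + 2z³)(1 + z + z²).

12

(1 - z + z²) has coefficients 1,-1,1 for degrees 0…2.
(1 + z + z² + z³) has coefficients 1,1,1,1,0,0 for degrees 0…5.
Multiplying by (1 + z + 2z² + 2z³) gives running coefficients 1,2,4,6,5,4 for degrees 0…5.
Finally multiplying by (1 + z + z²), the product of all factors after the first has coefficients 1,3,7,12,15,15 for degrees 0…5.
[z⁵] = 1·15 − 1·15 + 1·12 = 12.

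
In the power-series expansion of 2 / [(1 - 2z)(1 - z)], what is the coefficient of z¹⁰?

Partial fractions give a closed form: a_n = (4)·2^n + (-2)·1^n.
At n = 10: a_10 = 4094.

4094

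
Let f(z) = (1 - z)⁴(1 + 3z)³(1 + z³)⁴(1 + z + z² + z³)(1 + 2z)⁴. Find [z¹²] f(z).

(1 - z)⁴ has coefficients 1,-4,6,-4,1 for degrees 0…4.
(1 + 3z)³ has coefficients 1,9,27,27,0,0,0,0,0,0,0,0,0 for degrees 0…12.
Multiplying by (1 + z³)⁴ gives running coefficients 1,9,27,31,36,108,114,54,162,166,36,108,109 for degrees 0…12.
Multiplying by (1 + z + z² + z³) gives running coefficients 1,10,37,68,103,202,289,312,438,496,418,472,419 for degrees 0…12.
Finally multiplying by (1 + 2z)⁴, the product of all factors after the first has coefficients 1,18,141,636,1871,4002,7145,11856,17982,23968,29506,34728,37107 for degrees 0…12.
[z¹²] = 1·37107 − 4·34728 + 6·29506 − 4·23968 + 1·17982 = -2659.

-2659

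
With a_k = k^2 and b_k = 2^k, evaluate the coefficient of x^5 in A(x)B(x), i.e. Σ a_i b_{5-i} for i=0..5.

141

Write out a_i and b_{5-i} for i = 0,…,5 and sum the products.
Σ = 0·32 + 1·16 + 4·8 + 9·4 + 16·2 + 25·1 = 141.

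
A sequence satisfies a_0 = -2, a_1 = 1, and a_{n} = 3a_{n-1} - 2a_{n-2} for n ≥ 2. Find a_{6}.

The ordinary generating function has denominator 1 - 3t + 2t^2.
Iterating the recurrence: a_0,…,a_{6} = -2, 1, 7, 19, 43, 91, 187.

187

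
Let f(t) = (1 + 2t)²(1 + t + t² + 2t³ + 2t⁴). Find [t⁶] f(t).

8

(1 + 2t)² has coefficients 1,4,4 for degrees 0…2.
(1 + t + t² + 2t³ + 2t⁴) has coefficients 1,1,1,2,2,0,0 for degrees 0…6.
[t⁶] = 1·0 + 4·0 + 4·2 = 8.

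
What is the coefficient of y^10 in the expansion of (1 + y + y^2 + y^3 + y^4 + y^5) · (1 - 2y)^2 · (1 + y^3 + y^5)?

5

(1 + y + y^2 + y^3 + y^4 + y^5) has coefficients 1,1,1,1,1,1 for degrees 0…5.
(1 - 2y)^2 has coefficients 1,-4,4,0,0,0,0,0,0,0,0 for degrees 0…10.
Finally multiplying by (1 + y^3 + y^5), the product of all factors after the first has coefficients 1,-4,4,1,-4,5,-4,4,0,0,0 for degrees 0…10.
[y^10] = 1·0 + 1·0 + 1·0 + 1·4 + 1·(-4) + 1·5 = 5.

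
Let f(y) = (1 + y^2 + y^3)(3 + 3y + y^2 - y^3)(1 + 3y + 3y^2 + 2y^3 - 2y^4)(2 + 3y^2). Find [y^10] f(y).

(1 + y^2 + y^3) has coefficients 1,0,1,1 for degrees 0…3.
(3 + 3y + y^2 - y^3) has coefficients 3,3,1,-1,0,0,0,0,0,0,0 for degrees 0…10.
Multiplying by (1 + 3y + 3y^2 + 2y^3 - 2y^4) gives running coefficients 3,12,19,17,0,-7,-4,2,0,0,0 for degrees 0…10.
Finally multiplying by (2 + 3y^2), the product of all factors after the first has coefficients 6,24,47,70,57,37,-8,-17,-12,6,0 for degrees 0…10.
[y^10] = 1·0 + 1·(-12) + 1·(-17) = -29.

-29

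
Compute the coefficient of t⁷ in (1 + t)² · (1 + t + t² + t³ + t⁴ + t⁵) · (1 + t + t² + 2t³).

16

(1 + t)² has coefficients 1,2,1 for degrees 0…2.
(1 + t + t² + t³ + t⁴ + t⁵) has coefficients 1,1,1,1,1,1,0,0 for degrees 0…7.
Finally multiplying by (1 + t + t² + 2t³), the product of all factors after the first has coefficients 1,2,3,5,5,5,4,3 for degrees 0…7.
[t⁷] = 1·3 + 2·4 + 1·5 = 16.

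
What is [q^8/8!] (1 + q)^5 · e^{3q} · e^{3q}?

77469696

The EGF product rule gives c_8 = Σ_{k_1+k_2+k_3=8} C(8; k_1,k_2,k_3) · ∏ g_i(k_i), where (1+q)^5 gives the falling factorial (5)_k; e^{3q} gives (3)^k; e^{3q} gives (3)^k.
g_1(k) for k = 0…8: 1, 5, 20, 60, 120, 120, 0, 0, 0.
g_2(k) for k = 0…8: 1, 3, 9, 27, 81, 243, 729, 2187, 6561.
g_3(k) for k = 0…8: 1, 3, 9, 27, 81, 243, 729, 2187, 6561.
First combine the last two factors: h(k) = Σ_j C(k,j)·g_2(j)·g_3(k−j) for k = 0…8: 1, 6, 36, 216, 1296, 7776, 46656, 279936, 1679616.
c_8 = Σ_k C(8,k)·g_1(k)·h(8−k) = 1·1·1679616 + 8·5·279936 + 28·20·46656 + 56·60·7776 + 70·120·1296 + 56·120·216 = 1679616 + 11197440 + 26127360 + 26127360 + 10886400 + 1451520 = 77469696.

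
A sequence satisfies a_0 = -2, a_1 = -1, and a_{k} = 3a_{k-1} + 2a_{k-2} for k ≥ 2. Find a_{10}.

The ordinary generating function has denominator 1 - 3z - 2z^2.
Iterating the recurrence: a_0,…,a_{10} = -2, -1, -7, -23, -83, -295, -1051, -3743, -13331, -47479, -169099.

-169099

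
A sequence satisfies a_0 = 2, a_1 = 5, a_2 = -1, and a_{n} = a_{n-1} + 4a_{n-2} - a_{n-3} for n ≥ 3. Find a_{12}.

The ordinary generating function has denominator 1 - q - 4q^2 + q^3.
Iterating the recurrence: a_0,…,a_{12} = 2, 5, -1, 17, 8, 77, 92, 392, 683, 2159, 4499, 12452, 28289.

28289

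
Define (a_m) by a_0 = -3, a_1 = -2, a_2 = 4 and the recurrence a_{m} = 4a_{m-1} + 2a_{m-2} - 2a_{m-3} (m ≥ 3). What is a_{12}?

The ordinary generating function has denominator 1 - 4x - 2x^2 + 2x^3.
Iterating the recurrence: a_0,…,a_{12} = -3, -2, 4, 18, 84, 364, 1588, 6912, 30096, 131032, 570496, 2483856, 10814352.

10814352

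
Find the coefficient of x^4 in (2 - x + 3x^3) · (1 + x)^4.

(2 - x + 3x^3) has coefficients 2,-1,0,3 for degrees 0…3.
(1 + x)^4 has coefficients 1,4,6,4,1 for degrees 0…4.
[x^4] = 2·1 − 1·4 + 3·4 = 10.

10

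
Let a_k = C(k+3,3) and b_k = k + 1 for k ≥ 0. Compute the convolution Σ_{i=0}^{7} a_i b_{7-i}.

792

The convolution is the t^7 coefficient of A(t)B(t).
Σ = 1·8 + 4·7 + 10·6 + 20·5 + 35·4 + 56·3 + 84·2 + 120·1 = 792.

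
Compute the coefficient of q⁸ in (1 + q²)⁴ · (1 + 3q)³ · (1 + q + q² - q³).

(1 + q²)⁴ has coefficients 1,0,4,0,6,0,4,0,1 for degrees 0…8.
(1 + 3q)³ has coefficients 1,9,27,27,0,0,0,0,0 for degrees 0…8.
Finally multiplying by (1 + q + q² - q³), the product of all factors after the first has coefficients 1,10,37,62,45,0,-27,0,0 for degrees 0…8.
[q⁸] = 1·0 + 4·(-27) + 6·45 + 4·37 + 1·1 = 311.

311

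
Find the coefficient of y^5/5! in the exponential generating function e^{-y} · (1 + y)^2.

-11

The EGF product rule gives c_5 = Σ_{k_1+k_2=5} C(5; k_1,k_2) · ∏ g_i(k_i), where e^{-y} gives (-1)^k; (1+y)^2 gives the falling factorial (2)_k.
g_1(k) for k = 0…5: 1, -1, 1, -1, 1, -1.
g_2(k) for k = 0…5: 1, 2, 2, 0, 0, 0.
c_5 = Σ_k C(5,k)·g_1(k)·g_2(5−k) = 10·(-1)·2 + 5·1·2 + 1·(-1)·1 = −20 + 10 − 1 = -11.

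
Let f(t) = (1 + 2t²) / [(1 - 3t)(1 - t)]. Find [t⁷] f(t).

4008

The denominator gives the recurrence a_n = 4a_(n−1) − 3a_(n−2) for n ≥ 3; the numerator fixes a_0 = 1, a_1 = 4, a_2 = 15.
Iterating: 1, 4, 15, 48, 147, 444, 1335, 4008, so a_7 = 4008.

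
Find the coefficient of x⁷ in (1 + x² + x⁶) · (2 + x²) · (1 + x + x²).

(1 + x² + x⁶) has coefficients 1,0,1,0,0,0,1 for degrees 0…6.
(2 + x²) has coefficients 2,0,1,0,0,0,0,0 for degrees 0…7.
Finally multiplying by (1 + x + x²), the product of all factors after the first has coefficients 2,2,3,1,1,0,0,0 for degrees 0…7.
[x⁷] = 1·0 + 1·0 + 1·2 = 2.

2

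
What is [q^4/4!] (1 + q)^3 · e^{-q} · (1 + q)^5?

641

The EGF product rule gives c_4 = Σ_{k_1+k_2+k_3=4} C(4; k_1,k_2,k_3) · ∏ g_i(k_i), where (1+q)^3 gives the falling factorial (3)_k; e^{-q} gives (-1)^k; (1+q)^5 gives the falling factorial (5)_k.
g_1(k) for k = 0…4: 1, 3, 6, 6, 0.
g_2(k) for k = 0…4: 1, -1, 1, -1, 1.
g_3(k) for k = 0…4: 1, 5, 20, 60, 120.
First combine the last two factors: h(k) = Σ_j C(k,j)·g_2(j)·g_3(k−j) for k = 0…4: 1, 4, 11, 14, -19.
c_4 = Σ_k C(4,k)·g_1(k)·h(4−k) = 1·1·(-19) + 4·3·14 + 6·6·11 + 4·6·4 = −19 + 168 + 396 + 96 = 641.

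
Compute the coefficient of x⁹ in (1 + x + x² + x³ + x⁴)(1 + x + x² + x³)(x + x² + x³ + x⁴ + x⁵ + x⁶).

14

(1 + x + x² + x³ + x⁴) has coefficients 1,1,1,1,1 for degrees 0…4.
(1 + x + x² + x³) has coefficients 1,1,1,1,0,0,0,0,0,0 for degrees 0…9.
Finally multiplying by (x + x² + x³ + x⁴ + x⁵ + x⁶), the product of all factors after the first has coefficients 0,1,2,3,4,4,4,3,2,1 for degrees 0…9.
[x⁹] = 1·1 + 1·2 + 1·3 + 1·4 + 1·4 = 14.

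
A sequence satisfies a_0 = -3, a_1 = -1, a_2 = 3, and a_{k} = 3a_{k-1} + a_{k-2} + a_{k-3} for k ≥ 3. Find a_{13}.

1008915

The ordinary generating function has denominator 1 - 3t - t^2 - t^3.
Iterating the recurrence: a_0,…,a_{13} = -3, -1, 3, 5, 17, 59, 199, 673, 2277, 7703, 26059, 88157, 298233, 1008915.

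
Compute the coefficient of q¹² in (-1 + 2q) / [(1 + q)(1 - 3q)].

-132861

Partial fractions give a closed form: a_n = (-3/4)·(-1)^n + (-1/4)·3^n.
At n = 12: a_12 = -132861.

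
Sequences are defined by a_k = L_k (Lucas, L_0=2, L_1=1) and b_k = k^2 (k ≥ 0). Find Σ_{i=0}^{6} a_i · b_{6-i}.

220

The convolution is the t^6 coefficient of A(t)B(t).
Σ = 2·36 + 1·25 + 3·16 + 4·9 + 7·4 + 11·1 + 18·0 = 220.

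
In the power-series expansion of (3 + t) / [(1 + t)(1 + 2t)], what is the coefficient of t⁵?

-158

The denominator gives the recurrence a_n = −3a_(n−1) − 2a_(n−2) for n ≥ 2; the numerator fixes a_0 = 3, a_1 = -8.
Iterating: 3, -8, 18, -38, 78, -158, so a_5 = -158.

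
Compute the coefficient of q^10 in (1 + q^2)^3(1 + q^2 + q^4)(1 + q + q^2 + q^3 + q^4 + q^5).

(1 + q^2)^3 has coefficients 1,0,3,0,3,0,1 for degrees 0…6.
(1 + q^2 + q^4) has coefficients 1,0,1,0,1,0,0,0,0,0,0 for degrees 0…10.
Finally multiplying by (1 + q + q^2 + q^3 + q^4 + q^5), the product of all factors after the first has coefficients 1,1,2,2,3,3,2,2,1,1,0 for degrees 0…10.
[q^10] = 1·0 + 3·1 + 3·2 + 1·3 = 12.

12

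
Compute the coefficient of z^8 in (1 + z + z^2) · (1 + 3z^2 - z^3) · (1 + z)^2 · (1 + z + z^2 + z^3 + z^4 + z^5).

(1 + z + z^2) has coefficients 1,1,1 for degrees 0…2.
(1 + 3z^2 - z^3) has coefficients 1,0,3,-1,0,0,0,0,0 for degrees 0…8.
Multiplying by (1 + z)^2 gives running coefficients 1,2,4,5,1,-1,0,0,0 for degrees 0…8.
Finally multiplying by (1 + z + z^2 + z^3 + z^4 + z^5), the product of all factors after the first has coefficients 1,3,7,12,13,12,11,9,5 for degrees 0…8.
[z^8] = 1·5 + 1·9 + 1·11 = 25.

25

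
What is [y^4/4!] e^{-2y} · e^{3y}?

1

The EGF product rule gives c_4 = Σ_{k_1+k_2=4} C(4; k_1,k_2) · ∏ g_i(k_i), where e^{-2y} gives (-2)^k; e^{3y} gives (3)^k.
g_1(k) for k = 0…4: 1, -2, 4, -8, 16.
g_2(k) for k = 0…4: 1, 3, 9, 27, 81.
c_4 = Σ_k C(4,k)·g_1(k)·g_2(4−k) = 1·1·81 + 4·(-2)·27 + 6·4·9 + 4·(-8)·3 + 1·16·1 = 81 − 216 + 216 − 96 + 16 = 1.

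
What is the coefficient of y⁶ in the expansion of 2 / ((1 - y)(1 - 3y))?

2186

The denominator gives the recurrence a_n = 4a_(n−1) − 3a_(n−2) for n ≥ 2; the numerator fixes a_0 = 2, a_1 = 8.
Iterating: 2, 8, 26, 80, 242, 728, 2186, so a_6 = 2186.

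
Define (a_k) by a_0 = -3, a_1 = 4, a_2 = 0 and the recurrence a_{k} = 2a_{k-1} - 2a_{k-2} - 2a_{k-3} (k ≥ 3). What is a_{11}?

The ordinary generating function has denominator 1 - 2z + 2z^2 + 2z^3.
Iterating the recurrence: a_0,…,a_{11} = -3, 4, 0, -2, -12, -20, -12, 40, 144, 232, 96, -560.

-560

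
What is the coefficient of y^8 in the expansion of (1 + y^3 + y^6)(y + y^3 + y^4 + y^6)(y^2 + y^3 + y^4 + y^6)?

4

(1 + y^3 + y^6) has coefficients 1,0,0,1,0,0,1 for degrees 0…6.
(y + y^3 + y^4 + y^6) has coefficients 0,1,0,1,1,0,1,0,0 for degrees 0…8.
Finally multiplying by (y^2 + y^3 + y^4 + y^6), the product of all factors after the first has coefficients 0,0,0,1,1,2,2,3,2 for degrees 0…8.
[y^8] = 1·2 + 1·2 + 1·0 = 4.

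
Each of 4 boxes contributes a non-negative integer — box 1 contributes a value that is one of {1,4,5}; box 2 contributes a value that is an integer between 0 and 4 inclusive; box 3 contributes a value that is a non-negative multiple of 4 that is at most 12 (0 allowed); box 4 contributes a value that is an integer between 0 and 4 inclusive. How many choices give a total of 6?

The generating function for the choices is (q + q^4 + q^5)·(1 + q + q^2 + q^3 + q^4)·(1 + q^4 + q^8 + q^12)·(1 + q + q^2 + q^3 + q^4); the count is [q^6].
(q + q^4 + q^5) has coefficients 0,1,0,0,1,1 for degrees 0…5.
(1 + q + q^2 + q^3 + q^4) has coefficients 1,1,1,1,1,0,0 for degrees 0…6.
Multiplying by (1 + q^4 + q^8 + q^12) gives running coefficients 1,1,1,1,2,1,1 for degrees 0…6.
Finally multiplying by (1 + q + q^2 + q^3 + q^4), the product of all factors after the first has coefficients 1,2,3,4,6,6,6 for degrees 0…6.
[q^6] = 1·6 + 1·3 + 1·2 = 11.

11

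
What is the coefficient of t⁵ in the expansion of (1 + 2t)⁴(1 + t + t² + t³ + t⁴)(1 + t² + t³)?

178

(1 + 2t)⁴ has coefficients 1,8,24,32,16 for degrees 0…4.
(1 + t + t² + t³ + t⁴) has coefficients 1,1,1,1,1,0 for degrees 0…5.
Finally multiplying by (1 + t² + t³), the product of all factors after the first has coefficients 1,1,2,3,3,2 for degrees 0…5.
[t⁵] = 1·2 + 8·3 + 24·3 + 32·2 + 16·1 = 178.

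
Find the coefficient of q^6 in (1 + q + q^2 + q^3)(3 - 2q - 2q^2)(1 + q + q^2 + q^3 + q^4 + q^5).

(1 + q + q^2 + q^3) has coefficients 1,1,1,1 for degrees 0…3.
(3 - 2q - 2q^2) has coefficients 3,-2,-2,0,0,0,0 for degrees 0…6.
Finally multiplying by (1 + q + q^2 + q^3 + q^4 + q^5), the product of all factors after the first has coefficients 3,1,-1,-1,-1,-1,-4 for degrees 0…6.
[q^6] = 1·(-4) + 1·(-1) + 1·(-1) + 1·(-1) = -7.

-7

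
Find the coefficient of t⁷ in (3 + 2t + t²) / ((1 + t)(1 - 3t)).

The denominator gives the recurrence a_n = 2a_(n−1) + 3a_(n−2) for n ≥ 3; the numerator fixes a_0 = 3, a_1 = 8, a_2 = 26.
Iterating: 3, 8, 26, 76, 230, 688, 2066, 6196, so a_7 = 6196.

6196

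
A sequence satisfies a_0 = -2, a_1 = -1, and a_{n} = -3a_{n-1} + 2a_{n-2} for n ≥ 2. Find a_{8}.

The ordinary generating function has denominator 1 + 3y - 2y^2.
Iterating the recurrence: a_0,…,a_{8} = -2, -1, -1, 1, -5, 17, -61, 217, -773.

-773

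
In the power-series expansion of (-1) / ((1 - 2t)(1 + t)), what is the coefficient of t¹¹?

-1365

Partial fractions give a closed form: a_n = (-2/3)·2^n + (-1/3)·(-1)^n.
At n = 11: a_11 = -1365.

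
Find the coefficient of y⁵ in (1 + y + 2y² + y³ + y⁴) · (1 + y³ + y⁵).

(1 + y + 2y² + y³ + y⁴) has coefficients 1,1,2,1,1 for degrees 0…4.
(1 + y³ + y⁵) has coefficients 1,0,0,1,0,1 for degrees 0…5.
[y⁵] = 1·1 + 1·0 + 2·1 + 1·0 + 1·0 = 3.

3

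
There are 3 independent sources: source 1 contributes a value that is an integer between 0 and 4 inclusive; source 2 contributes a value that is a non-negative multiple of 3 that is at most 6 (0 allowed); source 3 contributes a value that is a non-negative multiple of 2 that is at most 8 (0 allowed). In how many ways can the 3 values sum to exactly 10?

The generating function for the choices is (1 + q + q² + q³ + q⁴)·(1 + q³ + q⁶)·(1 + q² + q⁴ + q⁶ + q⁸); the count is [q¹⁰].
(1 + q + q² + q³ + q⁴) has coefficients 1,1,1,1,1 for degrees 0…4.
(1 + q³ + q⁶) has coefficients 1,0,0,1,0,0,1,0,0,0,0 for degrees 0…10.
Finally multiplying by (1 + q² + q⁴ + q⁶ + q⁸), the product of all factors after the first has coefficients 1,0,1,1,1,1,2,1,2,1,1 for degrees 0…10.
[q¹⁰] = 1·1 + 1·1 + 1·2 + 1·1 + 1·2 = 7.

7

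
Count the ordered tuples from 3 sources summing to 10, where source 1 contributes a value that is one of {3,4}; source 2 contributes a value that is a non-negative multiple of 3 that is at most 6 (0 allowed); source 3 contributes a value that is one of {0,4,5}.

The generating function for the choices is (t^3 + t^4)·(1 + t^3 + t^6)·(1 + t^4 + t^5); the count is [t^10].
(t^3 + t^4) has coefficients 0,0,0,1,1 for degrees 0…4.
(1 + t^3 + t^6) has coefficients 1,0,0,1,0,0,1,0,0,0,0 for degrees 0…10.
Finally multiplying by (1 + t^4 + t^5), the product of all factors after the first has coefficients 1,0,0,1,1,1,1,1,1,0,1 for degrees 0…10.
[t^10] = 1·1 + 1·1 = 2.

2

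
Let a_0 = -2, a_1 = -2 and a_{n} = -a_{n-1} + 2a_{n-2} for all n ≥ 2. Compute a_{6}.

The ordinary generating function has denominator 1 + q - 2q^2.
Iterating the recurrence: a_0,…,a_{6} = -2, -2, -2, -2, -2, -2, -2.

-2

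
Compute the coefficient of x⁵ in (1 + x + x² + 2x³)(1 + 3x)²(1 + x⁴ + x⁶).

25

(1 + x + x² + 2x³) has coefficients 1,1,1,2 for degrees 0…3.
(1 + 3x)² has coefficients 1,6,9,0,0,0 for degrees 0…5.
Finally multiplying by (1 + x⁴ + x⁶), the product of all factors after the first has coefficients 1,6,9,0,1,6 for degrees 0…5.
[x⁵] = 1·6 + 1·1 + 1·0 + 2·9 = 25.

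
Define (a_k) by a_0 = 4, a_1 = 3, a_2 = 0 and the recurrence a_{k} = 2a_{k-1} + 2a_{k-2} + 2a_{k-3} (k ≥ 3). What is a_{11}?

60752

The ordinary generating function has denominator 1 - 2z - 2z^2 - 2z^3.
Iterating the recurrence: a_0,…,a_{11} = 4, 3, 0, 14, 34, 96, 288, 836, 2440, 7128, 20808, 60752.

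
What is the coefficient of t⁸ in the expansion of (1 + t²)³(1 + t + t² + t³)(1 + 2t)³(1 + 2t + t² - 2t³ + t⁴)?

403

(1 + t²)³ has coefficients 1,0,3,0,3,0,1 for degrees 0…6.
(1 + t + t² + t³) has coefficients 1,1,1,1,0,0,0,0,0 for degrees 0…8.
Multiplying by (1 + 2t)³ gives running coefficients 1,7,19,27,26,20,8,0,0 for degrees 0…8.
Finally multiplying by (1 + 2t + t² - 2t³ + t⁴), the product of all factors after the first has coefficients 1,9,34,70,86,68,39,11,-6 for degrees 0…8.
[t⁸] = 1·(-6) + 3·39 + 3·86 + 1·34 = 403.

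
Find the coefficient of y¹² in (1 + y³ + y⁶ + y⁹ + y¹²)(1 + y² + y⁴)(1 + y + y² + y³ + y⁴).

(1 + y³ + y⁶ + y⁹ + y¹²) has coefficients 1,0,0,1,0,0,1,0,0,1,0,0,1 for degrees 0…12.
(1 + y² + y⁴) has coefficients 1,0,1,0,1,0,0,0,0,0,0,0,0 for degrees 0…12.
Finally multiplying by (1 + y + y² + y³ + y⁴), the product of all factors after the first has coefficients 1,1,2,2,3,2,2,1,1,0,0,0,0 for degrees 0…12.
[y¹²] = 1·0 + 1·0 + 1·2 + 1·2 + 1·1 = 5.

5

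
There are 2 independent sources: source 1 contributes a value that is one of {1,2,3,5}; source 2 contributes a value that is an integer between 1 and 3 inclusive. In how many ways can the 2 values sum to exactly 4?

3

The generating function for the choices is (q + q^2 + q^3 + q^5)·(q + q^2 + q^3); the count is [q^4].
(q + q^2 + q^3 + q^5) has coefficients 0,1,1,1,0 for degrees 0…4.
(q + q^2 + q^3) has coefficients 0,1,1,1,0 for degrees 0…4.
[q^4] = 1·1 + 1·1 + 1·1 = 3.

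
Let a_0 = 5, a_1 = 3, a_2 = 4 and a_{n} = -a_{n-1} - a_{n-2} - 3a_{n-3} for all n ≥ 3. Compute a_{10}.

The ordinary generating function has denominator 1 + t + t^2 + 3t^3.
Iterating the recurrence: a_0,…,a_{10} = 5, 3, 4, -22, 9, 1, 56, -84, 25, -109, 336.

336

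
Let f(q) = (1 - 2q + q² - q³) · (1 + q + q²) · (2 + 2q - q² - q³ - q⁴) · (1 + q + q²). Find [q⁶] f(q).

(1 - 2q + q² - q³) has coefficients 1,-2,1,-1 for degrees 0…3.
(1 + q + q²) has coefficients 1,1,1,0,0,0,0 for degrees 0…6.
Multiplying by (2 + 2q - q² - q³ - q⁴) gives running coefficients 2,4,3,0,-3,-2,-1 for degrees 0…6.
Finally multiplying by (1 + q + q²), the product of all factors after the first has coefficients 2,6,9,7,0,-5,-6 for degrees 0…6.
[q⁶] = 1·(-6) − 2·(-5) + 1·0 − 1·7 = -3.

-3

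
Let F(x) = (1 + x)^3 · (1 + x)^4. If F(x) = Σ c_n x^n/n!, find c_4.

840

The EGF product rule gives c_4 = Σ_{k_1+k_2=4} C(4; k_1,k_2) · ∏ g_i(k_i), where (1+x)^3 gives the falling factorial (3)_k; (1+x)^4 gives the falling factorial (4)_k.
g_1(k) for k = 0…4: 1, 3, 6, 6, 0.
g_2(k) for k = 0…4: 1, 4, 12, 24, 24.
c_4 = Σ_k C(4,k)·g_1(k)·g_2(4−k) = 1·1·24 + 4·3·24 + 6·6·12 + 4·6·4 = 24 + 288 + 432 + 96 = 840.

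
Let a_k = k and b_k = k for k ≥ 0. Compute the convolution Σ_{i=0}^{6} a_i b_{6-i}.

This is [x^6] in the product of the two ordinary generating functions.
Σ = 0·6 + 1·5 + 2·4 + 3·3 + 4·2 + 5·1 + 6·0 = 35.

35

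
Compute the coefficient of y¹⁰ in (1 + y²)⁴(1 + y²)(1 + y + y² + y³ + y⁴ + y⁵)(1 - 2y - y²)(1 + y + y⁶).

-111

(1 + y²)⁴ has coefficients 1,0,4,0,6,0,4,0,1 for degrees 0…8.
(1 + y²) has coefficients 1,0,1,0,0,0,0,0,0,0,0 for degrees 0…10.
Multiplying by (1 + y + y² + y³ + y⁴ + y⁵) gives running coefficients 1,1,2,2,2,2,1,1,0,0,0 for degrees 0…10.
Multiplying by (1 - 2y - y²) gives running coefficients 1,-1,-1,-3,-4,-4,-5,-3,-3,-1,0 for degrees 0…10.
Finally multiplying by (1 + y + y⁶), the product of all factors after the first has coefficients 1,0,-2,-4,-7,-8,-8,-9,-7,-7,-5 for degrees 0…10.
[y¹⁰] = 1·(-5) + 4·(-7) + 6·(-8) + 4·(-7) + 1·(-2) = -111.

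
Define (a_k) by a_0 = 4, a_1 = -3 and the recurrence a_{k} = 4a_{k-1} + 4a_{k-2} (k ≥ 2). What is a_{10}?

The ordinary generating function has denominator 1 - 4t - 4t^2.
Iterating the recurrence: a_0,…,a_{10} = 4, -3, 4, 4, 32, 144, 704, 3392, 16384, 79104, 381952.

381952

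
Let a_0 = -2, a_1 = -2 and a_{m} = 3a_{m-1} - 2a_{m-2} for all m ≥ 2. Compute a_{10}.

The ordinary generating function has denominator 1 - 3z + 2z^2.
Iterating the recurrence: a_0,…,a_{10} = -2, -2, -2, -2, -2, -2, -2, -2, -2, -2, -2.

-2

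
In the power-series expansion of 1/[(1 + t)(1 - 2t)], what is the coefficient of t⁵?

21

Partial fractions give a closed form: a_n = (1/3)·(-1)^n + (2/3)·2^n.
At n = 5: a_5 = 21.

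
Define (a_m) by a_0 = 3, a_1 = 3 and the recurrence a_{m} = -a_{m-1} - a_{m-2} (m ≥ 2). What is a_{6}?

The ordinary generating function has denominator 1 + y + y^2.
Iterating the recurrence: a_0,…,a_{6} = 3, 3, -6, 3, 3, -6, 3.

3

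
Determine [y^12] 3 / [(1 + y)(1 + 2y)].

Partial fractions give a closed form: a_n = (-3)·(-1)^n + (6)·(-2)^n.
At n = 12: a_12 = 24573.

24573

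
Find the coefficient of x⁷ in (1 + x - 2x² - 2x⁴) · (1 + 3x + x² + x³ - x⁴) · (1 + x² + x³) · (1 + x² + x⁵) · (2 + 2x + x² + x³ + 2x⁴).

-44

(1 + x - 2x² - 2x⁴) has coefficients 1,1,-2,0,-2 for degrees 0…4.
(1 + 3x + x² + x³ - x⁴) has coefficients 1,3,1,1,-1,0,0,0 for degrees 0…7.
Multiplying by (1 + x² + x³) gives running coefficients 1,3,2,5,3,2,0,-1 for degrees 0…7.
Multiplying by (1 + x² + x⁵) gives running coefficients 1,3,3,8,5,8,6,3 for degrees 0…7.
Finally multiplying by (2 + 2x + x² + x³ + 2x⁴), the product of all factors after the first has coefficients 2,8,13,26,34,43,47,47 for degrees 0…7.
[x⁷] = 1·47 + 1·47 − 2·43 − 2·26 = -44.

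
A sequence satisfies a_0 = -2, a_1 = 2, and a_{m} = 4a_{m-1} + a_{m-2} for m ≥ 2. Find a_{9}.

150050

The ordinary generating function has denominator 1 - 4q - q^2.
Iterating the recurrence: a_0,…,a_{9} = -2, 2, 6, 26, 110, 466, 1974, 8362, 35422, 150050.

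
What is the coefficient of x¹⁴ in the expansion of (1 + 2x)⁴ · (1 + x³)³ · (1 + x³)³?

(1 + 2x)⁴ has coefficients 1,8,24,32,16 for degrees 0…4.
(1 + x³)³ has coefficients 1,0,0,3,0,0,3,0,0,1,0,0,0,0,0 for degrees 0…14.
Finally multiplying by (1 + x³)³, the product of all factors after the first has coefficients 1,0,0,6,0,0,15,0,0,20,0,0,15,0,0 for degrees 0…14.
[x¹⁴] = 1·0 + 8·0 + 24·15 + 32·0 + 16·0 = 360.

360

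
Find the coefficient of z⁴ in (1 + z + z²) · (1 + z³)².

(1 + z + z²) has coefficients 1,1,1 for degrees 0…2.
(1 + z³)² has coefficients 1,0,0,2,0 for degrees 0…4.
[z⁴] = 1·0 + 1·2 + 1·0 = 2.

2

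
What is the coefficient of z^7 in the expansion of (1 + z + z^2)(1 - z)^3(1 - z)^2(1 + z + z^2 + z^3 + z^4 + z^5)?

(1 + z + z^2) has coefficients 1,1,1 for degrees 0…2.
(1 - z)^3 has coefficients 1,-3,3,-1,0,0,0,0 for degrees 0…7.
Multiplying by (1 - z)^2 gives running coefficients 1,-5,10,-10,5,-1,0,0 for degrees 0…7.
Finally multiplying by (1 + z + z^2 + z^3 + z^4 + z^5), the product of all factors after the first has coefficients 1,-4,6,-4,1,0,-1,4 for degrees 0…7.
[z^7] = 1·4 + 1·(-1) + 1·0 = 3.

3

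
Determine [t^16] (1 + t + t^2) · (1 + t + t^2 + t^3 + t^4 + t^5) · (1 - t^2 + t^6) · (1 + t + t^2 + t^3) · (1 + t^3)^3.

(1 + t + t^2) has coefficients 1,1,1 for degrees 0…2.
(1 + t + t^2 + t^3 + t^4 + t^5) has coefficients 1,1,1,1,1,1,0,0,0,0,0,0,0,0,0,0,0 for degrees 0…16.
Multiplying by (1 - t^2 + t^6) gives running coefficients 1,1,0,0,0,0,0,0,1,1,1,1,0,0,0,0,0 for degrees 0…16.
Multiplying by (1 + t + t^2 + t^3) gives running coefficients 1,2,2,2,1,0,0,0,1,2,3,4,3,2,1,0,0 for degrees 0…16.
Finally multiplying by (1 + t^3)^3, the product of all factors after the first has coefficients 1,2,2,5,7,6,9,9,7,9,8,9,11,12,16,15,15 for degrees 0…16.
[t^16] = 1·15 + 1·15 + 1·16 = 46.

46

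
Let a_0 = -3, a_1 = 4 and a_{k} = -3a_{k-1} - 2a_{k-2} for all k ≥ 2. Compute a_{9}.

514

The ordinary generating function has denominator 1 + 3t + 2t^2.
Iterating the recurrence: a_0,…,a_{9} = -3, 4, -6, 10, -18, 34, -66, 130, -258, 514.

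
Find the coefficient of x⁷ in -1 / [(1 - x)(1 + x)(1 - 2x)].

Partial fractions give a closed form: a_n = (1/2)·1^n + (-1/6)·(-1)^n + (-4/3)·2^n.
At n = 7: a_7 = -170.

-170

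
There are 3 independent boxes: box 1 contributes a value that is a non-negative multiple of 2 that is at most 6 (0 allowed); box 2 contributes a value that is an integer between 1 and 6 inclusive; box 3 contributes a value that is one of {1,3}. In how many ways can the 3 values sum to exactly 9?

6

The generating function for the choices is (1 + t^2 + t^4 + t^6)·(t + t^2 + t^3 + t^4 + t^5 + t^6)·(t + t^3); the count is [t^9].
(1 + t^2 + t^4 + t^6) has coefficients 1,0,1,0,1,0,1 for degrees 0…6.
(t + t^2 + t^3 + t^4 + t^5 + t^6) has coefficients 0,1,1,1,1,1,1,0,0,0 for degrees 0…9.
Finally multiplying by (t + t^3), the product of all factors after the first has coefficients 0,0,1,1,2,2,2,2,1,1 for degrees 0…9.
[t^9] = 1·1 + 1·2 + 1·2 + 1·1 = 6.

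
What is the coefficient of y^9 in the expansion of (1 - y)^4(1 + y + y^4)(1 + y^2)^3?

-19

(1 - y)^4 has coefficients 1,-4,6,-4,1 for degrees 0…4.
(1 + y + y^4) has coefficients 1,1,0,0,1,0,0,0,0,0 for degrees 0…9.
Finally multiplying by (1 + y^2)^3, the product of all factors after the first has coefficients 1,1,3,3,4,3,4,1,3,0 for degrees 0…9.
[y^9] = 1·0 − 4·3 + 6·1 − 4·4 + 1·3 = -19.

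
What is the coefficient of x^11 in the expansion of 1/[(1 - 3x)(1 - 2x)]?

Partial fractions give a closed form: a_n = (3)·3^n + (-2)·2^n.
At n = 11: a_11 = 527345.

527345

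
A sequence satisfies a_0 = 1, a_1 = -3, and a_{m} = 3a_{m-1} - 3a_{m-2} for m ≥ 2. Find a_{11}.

The ordinary generating function has denominator 1 - 3x + 3x^2.
Iterating the recurrence: a_0,…,a_{11} = 1, -3, -12, -27, -45, -54, -27, 81, 324, 729, 1215, 1458.

1458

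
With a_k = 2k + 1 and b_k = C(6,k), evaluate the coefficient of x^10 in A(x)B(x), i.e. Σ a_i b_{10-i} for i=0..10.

This is [x^10] in the product of the two ordinary generating functions.
Σ = 1·0 + 3·0 + 5·0 + 7·0 + 9·1 + 11·6 + 13·15 + 15·20 + 17·15 + 19·6 + 21·1 = 960.

960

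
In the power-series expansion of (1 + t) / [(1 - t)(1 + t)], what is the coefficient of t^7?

1

The denominator gives the recurrence a_n = a_(n−2) for n ≥ 2; the numerator fixes a_0 = 1, a_1 = 1.
Iterating: 1, 1, 1, 1, 1, 1, 1, 1, so a_7 = 1.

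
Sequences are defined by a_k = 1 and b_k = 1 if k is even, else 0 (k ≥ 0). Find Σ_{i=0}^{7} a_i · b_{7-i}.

4

Write out a_i and b_{7-i} for i = 0,…,7 and sum the products.
Σ = 1·0 + 1·1 + 1·0 + 1·1 + 1·0 + 1·1 + 1·0 + 1·1 = 4.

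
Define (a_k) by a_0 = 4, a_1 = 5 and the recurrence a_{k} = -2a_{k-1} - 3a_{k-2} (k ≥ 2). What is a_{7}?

-55

The ordinary generating function has denominator 1 + 2t + 3t^2.
Iterating the recurrence: a_0,…,a_{7} = 4, 5, -22, 29, 8, -103, 182, -55.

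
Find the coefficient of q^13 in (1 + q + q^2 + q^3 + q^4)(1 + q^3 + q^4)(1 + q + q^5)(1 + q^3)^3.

27

(1 + q + q^2 + q^3 + q^4) has coefficients 1,1,1,1,1 for degrees 0…4.
(1 + q^3 + q^4) has coefficients 1,0,0,1,1,0,0,0,0,0,0,0,0,0 for degrees 0…13.
Multiplying by (1 + q + q^5) gives running coefficients 1,1,0,1,2,2,0,0,1,1,0,0,0,0 for degrees 0…13.
Finally multiplying by (1 + q^3)^3, the product of all factors after the first has coefficients 1,1,0,4,5,2,6,9,7,5,7,9,4,2 for degrees 0…13.
[q^13] = 1·2 + 1·4 + 1·9 + 1·7 + 1·5 = 27.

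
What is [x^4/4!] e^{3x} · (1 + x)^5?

The EGF product rule gives c_4 = Σ_{k_1+k_2=4} C(4; k_1,k_2) · ∏ g_i(k_i), where e^{3x} gives (3)^k; (1+x)^5 gives the falling factorial (5)_k.
g_1(k) for k = 0…4: 1, 3, 9, 27, 81.
g_2(k) for k = 0…4: 1, 5, 20, 60, 120.
c_4 = Σ_k C(4,k)·g_1(k)·g_2(4−k) = 1·1·120 + 4·3·60 + 6·9·20 + 4·27·5 + 1·81·1 = 120 + 720 + 1080 + 540 + 81 = 2541.

2541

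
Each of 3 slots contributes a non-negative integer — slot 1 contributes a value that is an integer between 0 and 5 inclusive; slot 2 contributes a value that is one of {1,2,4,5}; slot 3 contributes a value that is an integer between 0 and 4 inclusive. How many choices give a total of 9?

15

The generating function for the choices is (1 + z + z^2 + z^3 + z^4 + z^5)·(z + z^2 + z^4 + z^5)·(1 + z + z^2 + z^3 + z^4); the count is [z^9].
(1 + z + z^2 + z^3 + z^4 + z^5) has coefficients 1,1,1,1,1,1 for degrees 0…5.
(z + z^2 + z^4 + z^5) has coefficients 0,1,1,0,1,1,0,0,0,0 for degrees 0…9.
Finally multiplying by (1 + z + z^2 + z^3 + z^4), the product of all factors after the first has coefficients 0,1,2,2,3,4,3,2,2,1 for degrees 0…9.
[z^9] = 1·1 + 1·2 + 1·2 + 1·3 + 1·4 + 1·3 = 15.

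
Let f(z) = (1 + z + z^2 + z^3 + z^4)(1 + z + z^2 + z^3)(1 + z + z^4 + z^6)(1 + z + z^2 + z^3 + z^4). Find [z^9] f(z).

42

(1 + z + z^2 + z^3 + z^4) has coefficients 1,1,1,1,1 for degrees 0…4.
(1 + z + z^2 + z^3) has coefficients 1,1,1,1,0,0,0,0,0,0 for degrees 0…9.
Multiplying by (1 + z + z^4 + z^6) gives running coefficients 1,2,2,2,2,1,2,2,1,1 for degrees 0…9.
Finally multiplying by (1 + z + z^2 + z^3 + z^4), the product of all factors after the first has coefficients 1,3,5,7,9,9,9,9,8,7 for degrees 0…9.
[z^9] = 1·7 + 1·8 + 1·9 + 1·9 + 1·9 = 42.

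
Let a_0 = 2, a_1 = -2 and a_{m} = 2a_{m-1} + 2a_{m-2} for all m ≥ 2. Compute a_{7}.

The ordinary generating function has denominator 1 - 2t - 2t^2.
Iterating the recurrence: a_0,…,a_{7} = 2, -2, 0, -4, -8, -24, -64, -176.

-176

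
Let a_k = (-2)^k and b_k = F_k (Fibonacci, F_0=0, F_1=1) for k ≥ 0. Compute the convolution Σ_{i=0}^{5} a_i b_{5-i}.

15

The convolution is the t^5 coefficient of A(t)B(t).
Σ = 1·5 − 2·3 + 4·2 − 8·1 + 16·1 − 32·0 = 15.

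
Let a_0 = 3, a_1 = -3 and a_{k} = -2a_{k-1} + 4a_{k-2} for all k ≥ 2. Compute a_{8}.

The ordinary generating function has denominator 1 + 2t - 4t^2.
Iterating the recurrence: a_0,…,a_{8} = 3, -3, 18, -48, 168, -528, 1728, -5568, 18048.

18048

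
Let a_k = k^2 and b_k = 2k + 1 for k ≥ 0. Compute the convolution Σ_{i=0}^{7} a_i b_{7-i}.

Write out a_i and b_{7-i} for i = 0,…,7 and sum the products.
Σ = 0·15 + 1·13 + 4·11 + 9·9 + 16·7 + 25·5 + 36·3 + 49·1 = 532.

532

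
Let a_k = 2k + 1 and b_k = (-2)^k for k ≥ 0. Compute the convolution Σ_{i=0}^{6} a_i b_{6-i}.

Write out a_i and b_{6-i} for i = 0,…,6 and sum the products.
Σ = 1·64 + 3·(-32) + 5·16 + 7·(-8) + 9·4 + 11·(-2) + 13·1 = 19.

19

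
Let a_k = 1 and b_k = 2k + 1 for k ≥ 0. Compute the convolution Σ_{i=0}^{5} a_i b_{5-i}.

36

Write out a_i and b_{5-i} for i = 0,…,5 and sum the products.
Σ = 1·11 + 1·9 + 1·7 + 1·5 + 1·3 + 1·1 = 36.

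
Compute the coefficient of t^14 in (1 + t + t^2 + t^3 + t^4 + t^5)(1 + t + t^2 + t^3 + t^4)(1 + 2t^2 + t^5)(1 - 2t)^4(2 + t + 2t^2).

(1 + t + t^2 + t^3 + t^4 + t^5) has coefficients 1,1,1,1,1,1 for degrees 0…5.
(1 + t + t^2 + t^3 + t^4) has coefficients 1,1,1,1,1,0,0,0,0,0,0,0,0,0,0 for degrees 0…14.
Multiplying by (1 + 2t^2 + t^5) gives running coefficients 1,1,3,3,3,3,3,1,1,1,0,0,0,0,0 for degrees 0…14.
Multiplying by (1 - 2t)^4 gives running coefficients 1,-7,19,-29,35,-29,3,1,17,-31,32,8,-16,16,0 for degrees 0…14.
Finally multiplying by (2 + t + 2t^2), the product of all factors after the first has coefficients 2,-13,33,-53,79,-81,47,-53,41,-43,67,-14,40,32,-16 for degrees 0…14.
[t^14] = 1·(-16) + 1·32 + 1·40 + 1·(-14) + 1·67 + 1·(-43) = 66.

66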